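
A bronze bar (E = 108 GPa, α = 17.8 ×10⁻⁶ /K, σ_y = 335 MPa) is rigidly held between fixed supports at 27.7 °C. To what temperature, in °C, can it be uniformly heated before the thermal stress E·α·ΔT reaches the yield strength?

E·α·ΔT = 335.0 MPa ⇒ ΔT = 335.0 / (108.0×10³ × 17.8×10⁻⁶) = 174.3 K.
T = 27.7 + 174.3 = 202.0 °C.

202 °C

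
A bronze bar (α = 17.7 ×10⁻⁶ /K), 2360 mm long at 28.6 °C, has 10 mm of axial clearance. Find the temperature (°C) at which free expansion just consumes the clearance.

268 °C

α·L₀·ΔT = 10.0 mm ⇒ ΔT = 10.0 / (17.7×10⁻⁶ × 2360.0) = 239.4 K.
T = 28.6 + 239.4 = 268.0 °C.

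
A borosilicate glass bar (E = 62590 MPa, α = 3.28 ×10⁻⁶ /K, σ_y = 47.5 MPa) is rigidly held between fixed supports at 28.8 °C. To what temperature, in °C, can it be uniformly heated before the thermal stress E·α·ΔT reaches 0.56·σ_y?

158 °C

E = 62590 MPa = 62.59 GPa.
E·α·ΔT = 26.60 MPa ⇒ ΔT = 26.60 / (62.59×10³ × 3.28×10⁻⁶) = 129.6 K.
T = 28.8 + 129.6 = 158.4 °C.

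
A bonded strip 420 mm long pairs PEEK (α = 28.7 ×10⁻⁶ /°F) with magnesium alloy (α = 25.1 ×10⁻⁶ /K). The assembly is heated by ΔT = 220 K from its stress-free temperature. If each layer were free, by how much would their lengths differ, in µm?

PEEK: α = 28.7×10⁻⁶/°F × 9/5 = 51.7×10⁻⁶/K.
Δα = |51.7 − 25.1|×10⁻⁶/K = 26.6×10⁻⁶/K.
ΔL_mismatch = Δα·L·ΔT = 26.6×10⁻⁶ × 420.0 mm × 220.0 K = 2450 µm.

2450 µm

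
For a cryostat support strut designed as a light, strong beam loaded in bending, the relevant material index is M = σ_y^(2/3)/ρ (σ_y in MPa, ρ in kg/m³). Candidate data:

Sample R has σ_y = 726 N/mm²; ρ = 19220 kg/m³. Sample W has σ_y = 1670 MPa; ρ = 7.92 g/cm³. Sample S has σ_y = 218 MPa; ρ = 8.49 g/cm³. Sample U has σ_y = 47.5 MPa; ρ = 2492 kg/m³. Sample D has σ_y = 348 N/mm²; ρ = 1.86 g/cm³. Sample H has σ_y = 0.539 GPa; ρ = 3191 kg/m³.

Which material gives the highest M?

sample D

Normalizing units and computing the index:
  sample R: σ_y = 726.0 MPa, ρ = 19220 kg/m³
  sample W: σ_y = 1670 MPa, ρ = 7920 kg/m³
  sample S: σ_y = 218.0 MPa, ρ = 8490 kg/m³
  sample U: σ_y = 47.50 MPa, ρ = 2492 kg/m³
  sample D: σ_y = 348.0 MPa, ρ = 1860 kg/m³
  sample H: σ_y = 539.0 MPa, ρ = 3191 kg/m³
  sample D: M = 26.6×10⁻³
  sample H: M = 20.8×10⁻³
  sample W: M = 17.8×10⁻³
  sample U: M = 5.26×10⁻³
  sample S: M = 4.27×10⁻³
  sample R: M = 4.20×10⁻³
Highest index: sample D.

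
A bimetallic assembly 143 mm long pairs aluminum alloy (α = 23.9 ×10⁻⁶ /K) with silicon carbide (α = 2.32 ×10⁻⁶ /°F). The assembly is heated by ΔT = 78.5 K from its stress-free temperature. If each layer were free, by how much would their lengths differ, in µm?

silicon carbide: α = 2.32×10⁻⁶/°F × 9/5 = 4.18×10⁻⁶/K.
Δα = |23.9 − 4.18|×10⁻⁶/K = 19.7×10⁻⁶/K.
ΔL_mismatch = Δα·L·ΔT = 19.7×10⁻⁶ × 143.0 mm × 78.5 K = 221 µm.

221 µm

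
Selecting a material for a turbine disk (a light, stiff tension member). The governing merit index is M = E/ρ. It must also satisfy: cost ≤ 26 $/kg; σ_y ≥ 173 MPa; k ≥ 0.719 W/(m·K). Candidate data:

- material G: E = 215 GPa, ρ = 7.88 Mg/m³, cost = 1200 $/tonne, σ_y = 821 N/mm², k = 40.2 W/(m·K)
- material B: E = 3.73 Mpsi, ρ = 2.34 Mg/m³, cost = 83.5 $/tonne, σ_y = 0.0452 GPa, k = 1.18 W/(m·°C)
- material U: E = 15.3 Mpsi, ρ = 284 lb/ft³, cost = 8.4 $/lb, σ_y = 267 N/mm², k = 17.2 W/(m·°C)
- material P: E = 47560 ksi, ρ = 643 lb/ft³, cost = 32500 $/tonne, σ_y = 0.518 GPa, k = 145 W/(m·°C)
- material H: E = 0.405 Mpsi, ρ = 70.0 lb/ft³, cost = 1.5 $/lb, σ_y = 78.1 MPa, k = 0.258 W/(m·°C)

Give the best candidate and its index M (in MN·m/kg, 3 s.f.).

material G, M = 27.3 MN·m/kg

Screen on constraints: cost ≤ 26 $/kg; σ_y ≥ 173 MPa; k ≥ 0.719 W/(m·K). Survivors: material G, material U.
Normalizing units and computing the index:
  material G: E = 215.0 GPa, ρ = 7880 kg/m³
  material U: E = 105.5 GPa, ρ = 4549 kg/m³
  material G: M = 27.3 MN·m/kg
  material U: M = 23.2 MN·m/kg
Material G ranks first.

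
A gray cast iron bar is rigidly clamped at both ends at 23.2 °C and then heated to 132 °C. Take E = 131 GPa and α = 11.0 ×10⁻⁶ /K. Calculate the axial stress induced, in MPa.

ΔT = 108.8 K. Constrained thermal stress σ = E·α·ΔT = 131.0×10³ MPa × 11.0×10⁻⁶ × 108.8 = 157 MPa (compressive).

157 MPa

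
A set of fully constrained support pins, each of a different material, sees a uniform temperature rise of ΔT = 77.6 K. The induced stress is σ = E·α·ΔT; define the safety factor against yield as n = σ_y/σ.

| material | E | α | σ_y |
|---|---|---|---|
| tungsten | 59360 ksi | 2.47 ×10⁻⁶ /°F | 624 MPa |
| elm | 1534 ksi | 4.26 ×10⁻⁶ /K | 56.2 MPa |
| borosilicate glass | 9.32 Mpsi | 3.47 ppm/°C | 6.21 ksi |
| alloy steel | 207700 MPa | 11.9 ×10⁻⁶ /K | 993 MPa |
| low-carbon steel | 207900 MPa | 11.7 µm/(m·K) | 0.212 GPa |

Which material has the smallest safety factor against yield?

low-carbon steel

Per material, after unit conversion:
  tungsten: E = 409.3, α = 4.45, σ_y = 624.0 → σ = 141 MPa, n = 4.42
  elm: E = 10.58, α = 4.26, σ_y = 56.20 → σ = 3.50 MPa, n = 16.1
  borosilicate glass: E = 64.26, α = 3.47, σ_y = 42.82 → σ = 17.3 MPa, n = 2.47
  alloy steel: E = 207.7, α = 11.9, σ_y = 993.0 → σ = 192 MPa, n = 5.18
  low-carbon steel: E = 207.9, α = 11.7, σ_y = 212.0 → σ = 189 MPa, n = 1.12
Smallest n: low-carbon steel with n = 1.12.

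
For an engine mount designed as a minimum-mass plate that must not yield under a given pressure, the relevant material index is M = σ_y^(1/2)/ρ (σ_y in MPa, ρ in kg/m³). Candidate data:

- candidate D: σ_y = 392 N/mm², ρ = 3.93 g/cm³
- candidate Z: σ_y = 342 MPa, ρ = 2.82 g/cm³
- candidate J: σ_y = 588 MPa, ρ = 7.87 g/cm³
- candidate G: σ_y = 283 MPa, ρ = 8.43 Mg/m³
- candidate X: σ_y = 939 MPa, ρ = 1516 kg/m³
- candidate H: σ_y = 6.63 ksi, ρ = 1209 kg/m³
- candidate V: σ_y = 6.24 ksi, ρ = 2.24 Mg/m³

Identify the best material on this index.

Putting every candidate on a common basis:
  candidate D: σ_y = 392.0 MPa, ρ = 3930 kg/m³
  candidate Z: σ_y = 342.0 MPa, ρ = 2820 kg/m³
  candidate J: σ_y = 588.0 MPa, ρ = 7870 kg/m³
  candidate G: σ_y = 283.0 MPa, ρ = 8430 kg/m³
  candidate X: σ_y = 939.0 MPa, ρ = 1516 kg/m³
  candidate H: σ_y = 45.71 MPa, ρ = 1209 kg/m³
  candidate V: σ_y = 43.02 MPa, ρ = 2240 kg/m³
  candidate X: M = 20.2×10⁻³
  candidate Z: M = 6.56×10⁻³
  candidate H: M = 5.59×10⁻³
  candidate D: M = 5.04×10⁻³
  candidate J: M = 3.08×10⁻³
  candidate V: M = 2.93×10⁻³
  candidate G: M = 2.00×10⁻³
Highest index: candidate X.

candidate X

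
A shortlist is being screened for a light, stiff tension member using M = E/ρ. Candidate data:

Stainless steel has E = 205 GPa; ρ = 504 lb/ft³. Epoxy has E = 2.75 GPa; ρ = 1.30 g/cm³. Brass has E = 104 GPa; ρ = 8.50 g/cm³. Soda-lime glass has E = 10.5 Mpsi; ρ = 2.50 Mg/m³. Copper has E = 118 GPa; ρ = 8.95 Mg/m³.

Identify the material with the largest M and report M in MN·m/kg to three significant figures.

soda-lime glass, M = 29.0 MN·m/kg

Convert each candidate to consistent units, then evaluate M:
  stainless steel: E = 205.0 GPa, ρ = 8073 kg/m³
  epoxy: E = 2.750 GPa, ρ = 1300 kg/m³
  brass: E = 104.0 GPa, ρ = 8500 kg/m³
  soda-lime glass: E = 72.39 GPa, ρ = 2500 kg/m³
  copper: E = 118.0 GPa, ρ = 8950 kg/m³
  soda-lime glass: M = 29.0 MN·m/kg
  stainless steel: M = 25.4 MN·m/kg
  copper: M = 13.2 MN·m/kg
  brass: M = 12.2 MN·m/kg
  epoxy: M = 2.12 MN·m/kg
The maximum is for soda-lime glass.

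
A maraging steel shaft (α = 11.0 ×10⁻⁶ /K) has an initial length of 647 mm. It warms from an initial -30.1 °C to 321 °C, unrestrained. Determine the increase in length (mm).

2.50 mm

ΔT = 321 − (-30.1) = 351.1 K.
ΔL = α·L₀·ΔT = 11.0×10⁻⁶ × 647 mm × 351.1 K = 2.50 mm.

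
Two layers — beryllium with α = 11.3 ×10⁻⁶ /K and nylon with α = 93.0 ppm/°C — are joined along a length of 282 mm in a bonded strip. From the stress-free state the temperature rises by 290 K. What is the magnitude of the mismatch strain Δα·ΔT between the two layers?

Δα = |11.3 − 93.0|×10⁻⁶/K = 81.7×10⁻⁶/K.
Mismatch strain = Δα·ΔT = 81.7×10⁻⁶ × 290.0 = 0.0237.

0.0237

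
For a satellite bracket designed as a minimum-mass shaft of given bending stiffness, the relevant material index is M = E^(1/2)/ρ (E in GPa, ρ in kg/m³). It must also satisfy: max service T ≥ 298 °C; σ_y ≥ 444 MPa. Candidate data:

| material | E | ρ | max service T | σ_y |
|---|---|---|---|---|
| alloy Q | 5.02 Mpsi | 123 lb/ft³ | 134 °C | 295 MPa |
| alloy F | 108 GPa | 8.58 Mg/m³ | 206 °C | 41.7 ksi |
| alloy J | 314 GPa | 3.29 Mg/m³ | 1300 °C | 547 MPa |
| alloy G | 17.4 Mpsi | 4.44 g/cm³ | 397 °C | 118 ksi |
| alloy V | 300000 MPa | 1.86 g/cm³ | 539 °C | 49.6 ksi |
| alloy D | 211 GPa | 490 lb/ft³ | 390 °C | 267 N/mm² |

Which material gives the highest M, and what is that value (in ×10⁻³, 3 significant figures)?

alloy J, M = 5.39×10⁻³

Screen on constraints: max service T ≥ 298 °C; σ_y ≥ 444 MPa. Survivors: alloy J, alloy G.
Convert each candidate to consistent units, then evaluate M:
  alloy J: E = 314.0 GPa, ρ = 3290 kg/m³
  alloy G: E = 120.0 GPa, ρ = 4440 kg/m³
  alloy J: M = 5.39×10⁻³
  alloy G: M = 2.47×10⁻³
Alloy J has the largest M.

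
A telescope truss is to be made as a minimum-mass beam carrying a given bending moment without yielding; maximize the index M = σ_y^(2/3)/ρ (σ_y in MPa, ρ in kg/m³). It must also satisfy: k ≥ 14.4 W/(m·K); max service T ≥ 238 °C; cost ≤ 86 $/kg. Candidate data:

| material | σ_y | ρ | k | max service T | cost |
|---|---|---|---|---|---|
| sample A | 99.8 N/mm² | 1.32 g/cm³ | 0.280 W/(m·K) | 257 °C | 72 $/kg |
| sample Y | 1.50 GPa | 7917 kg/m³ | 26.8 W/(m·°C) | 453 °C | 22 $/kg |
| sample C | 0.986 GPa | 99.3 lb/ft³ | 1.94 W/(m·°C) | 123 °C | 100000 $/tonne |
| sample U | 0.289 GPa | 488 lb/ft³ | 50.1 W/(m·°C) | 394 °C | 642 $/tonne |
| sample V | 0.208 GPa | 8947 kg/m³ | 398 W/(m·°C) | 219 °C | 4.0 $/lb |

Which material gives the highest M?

sample Y

Screen on constraints: k ≥ 14.4 W/(m·K); max service T ≥ 238 °C; cost ≤ 86 $/kg. Survivors: sample Y, sample U.
Convert each candidate to consistent units, then evaluate M:
  sample Y: σ_y = 1500 MPa, ρ = 7917 kg/m³
  sample U: σ_y = 289.0 MPa, ρ = 7817 kg/m³
  sample Y: M = 16.6×10⁻³
  sample U: M = 5.59×10⁻³
The maximum is for sample Y.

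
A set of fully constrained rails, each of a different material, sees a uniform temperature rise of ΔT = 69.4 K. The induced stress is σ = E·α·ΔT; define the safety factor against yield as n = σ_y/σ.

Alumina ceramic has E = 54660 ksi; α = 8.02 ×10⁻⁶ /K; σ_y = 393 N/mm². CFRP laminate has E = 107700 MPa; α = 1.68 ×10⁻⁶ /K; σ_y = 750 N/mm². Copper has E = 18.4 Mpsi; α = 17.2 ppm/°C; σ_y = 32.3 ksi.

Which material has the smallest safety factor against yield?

With everything in SI (GPa, ×10⁻⁶/K, MPa):
  alumina ceramic: E = 376.9, α = 8.02, σ_y = 393.0 → σ = 210 MPa, n = 1.87
  CFRP laminate: E = 107.7, α = 1.68, σ_y = 750.0 → σ = 12.6 MPa, n = 59.7
  copper: E = 126.9, α = 17.2, σ_y = 222.7 → σ = 151 MPa, n = 1.47
Copper has the lowest safety factor, n = 1.47.

copper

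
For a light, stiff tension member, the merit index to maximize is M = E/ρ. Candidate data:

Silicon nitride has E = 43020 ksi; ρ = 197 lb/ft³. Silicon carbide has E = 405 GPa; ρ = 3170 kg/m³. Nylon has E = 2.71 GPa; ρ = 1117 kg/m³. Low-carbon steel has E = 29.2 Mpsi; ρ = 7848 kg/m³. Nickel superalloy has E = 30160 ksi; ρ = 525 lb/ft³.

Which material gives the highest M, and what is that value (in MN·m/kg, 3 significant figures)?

silicon carbide, M = 128 MN·m/kg

Putting every candidate on a common basis:
  silicon nitride: E = 296.6 GPa, ρ = 3156 kg/m³
  silicon carbide: E = 405.0 GPa, ρ = 3170 kg/m³
  nylon: E = 2.710 GPa, ρ = 1117 kg/m³
  low-carbon steel: E = 201.3 GPa, ρ = 7848 kg/m³
  nickel superalloy: E = 207.9 GPa, ρ = 8410 kg/m³
  silicon carbide: M = 128 MN·m/kg
  silicon nitride: M = 94.0 MN·m/kg
  low-carbon steel: M = 25.7 MN·m/kg
  nickel superalloy: M = 24.7 MN·m/kg
  nylon: M = 2.43 MN·m/kg
Silicon carbide has the largest M.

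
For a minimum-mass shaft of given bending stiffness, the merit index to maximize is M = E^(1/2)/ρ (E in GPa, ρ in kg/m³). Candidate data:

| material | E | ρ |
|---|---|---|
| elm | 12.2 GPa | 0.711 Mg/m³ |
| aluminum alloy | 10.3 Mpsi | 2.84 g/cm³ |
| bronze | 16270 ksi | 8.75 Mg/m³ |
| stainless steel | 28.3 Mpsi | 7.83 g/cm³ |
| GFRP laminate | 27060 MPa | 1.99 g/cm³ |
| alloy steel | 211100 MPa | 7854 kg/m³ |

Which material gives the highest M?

Convert each candidate to consistent units, then evaluate M:
  elm: E = 12.20 GPa, ρ = 711.0 kg/m³
  aluminum alloy: E = 71.02 GPa, ρ = 2840 kg/m³
  bronze: E = 112.2 GPa, ρ = 8750 kg/m³
  stainless steel: E = 195.1 GPa, ρ = 7830 kg/m³
  GFRP laminate: E = 27.06 GPa, ρ = 1990 kg/m³
  alloy steel: E = 211.1 GPa, ρ = 7854 kg/m³
  elm: M = 4.91×10⁻³
  aluminum alloy: M = 2.97×10⁻³
  GFRP laminate: M = 2.61×10⁻³
  alloy steel: M = 1.85×10⁻³
  stainless steel: M = 1.78×10⁻³
  bronze: M = 1.21×10⁻³
Elm has the largest M.

elm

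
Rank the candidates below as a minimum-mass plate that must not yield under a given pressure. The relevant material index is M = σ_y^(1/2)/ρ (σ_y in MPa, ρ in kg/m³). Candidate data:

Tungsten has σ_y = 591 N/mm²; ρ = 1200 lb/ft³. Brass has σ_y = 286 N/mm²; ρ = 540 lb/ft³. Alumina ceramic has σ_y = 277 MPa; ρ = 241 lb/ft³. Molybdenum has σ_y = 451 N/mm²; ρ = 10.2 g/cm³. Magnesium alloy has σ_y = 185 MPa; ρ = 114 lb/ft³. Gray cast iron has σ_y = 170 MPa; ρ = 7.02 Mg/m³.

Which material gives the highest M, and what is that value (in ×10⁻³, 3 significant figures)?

magnesium alloy, M = 7.45×10⁻³

Convert each candidate to consistent units, then evaluate M:
  tungsten: σ_y = 591.0 MPa, ρ = 19220 kg/m³
  brass: σ_y = 286.0 MPa, ρ = 8650 kg/m³
  alumina ceramic: σ_y = 277.0 MPa, ρ = 3860 kg/m³
  molybdenum: σ_y = 451.0 MPa, ρ = 10200 kg/m³
  magnesium alloy: σ_y = 185.0 MPa, ρ = 1826 kg/m³
  gray cast iron: σ_y = 170.0 MPa, ρ = 7020 kg/m³
  magnesium alloy: M = 7.45×10⁻³
  alumina ceramic: M = 4.31×10⁻³
  molybdenum: M = 2.08×10⁻³
  brass: M = 1.96×10⁻³
  gray cast iron: M = 1.86×10⁻³
  tungsten: M = 1.26×10⁻³
Magnesium alloy has the largest M.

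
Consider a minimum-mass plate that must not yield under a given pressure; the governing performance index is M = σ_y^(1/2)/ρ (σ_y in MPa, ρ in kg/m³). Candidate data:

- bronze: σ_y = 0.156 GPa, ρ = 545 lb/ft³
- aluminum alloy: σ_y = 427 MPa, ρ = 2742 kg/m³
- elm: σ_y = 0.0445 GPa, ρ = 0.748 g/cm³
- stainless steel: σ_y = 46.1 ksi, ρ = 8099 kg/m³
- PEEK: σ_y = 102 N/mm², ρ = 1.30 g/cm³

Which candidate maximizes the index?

elm

Putting every candidate on a common basis:
  bronze: σ_y = 156.0 MPa, ρ = 8730 kg/m³
  aluminum alloy: σ_y = 427.0 MPa, ρ = 2742 kg/m³
  elm: σ_y = 44.50 MPa, ρ = 748.0 kg/m³
  stainless steel: σ_y = 317.8 MPa, ρ = 8099 kg/m³
  PEEK: σ_y = 102.0 MPa, ρ = 1300 kg/m³
  elm: M = 8.92×10⁻³
  PEEK: M = 7.77×10⁻³
  aluminum alloy: M = 7.54×10⁻³
  stainless steel: M = 2.20×10⁻³
  bronze: M = 1.43×10⁻³
Elm has the largest M.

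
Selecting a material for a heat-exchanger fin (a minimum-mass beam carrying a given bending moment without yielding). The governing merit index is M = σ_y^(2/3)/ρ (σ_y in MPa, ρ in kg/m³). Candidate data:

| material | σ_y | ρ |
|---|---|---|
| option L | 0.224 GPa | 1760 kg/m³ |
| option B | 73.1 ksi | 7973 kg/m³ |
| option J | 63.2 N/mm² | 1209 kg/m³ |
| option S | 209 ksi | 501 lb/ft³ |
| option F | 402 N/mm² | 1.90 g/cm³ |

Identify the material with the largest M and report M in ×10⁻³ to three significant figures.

Putting every candidate on a common basis:
  option L: σ_y = 224.0 MPa, ρ = 1760 kg/m³
  option B: σ_y = 504.0 MPa, ρ = 7973 kg/m³
  option J: σ_y = 63.20 MPa, ρ = 1209 kg/m³
  option S: σ_y = 1441 MPa, ρ = 8025 kg/m³
  option F: σ_y = 402.0 MPa, ρ = 1900 kg/m³
  option F: M = 28.7×10⁻³
  option L: M = 21.0×10⁻³
  option S: M = 15.9×10⁻³
  option J: M = 13.1×10⁻³
  option B: M = 7.94×10⁻³
The maximum is for option F.

option F, M = 28.7×10⁻³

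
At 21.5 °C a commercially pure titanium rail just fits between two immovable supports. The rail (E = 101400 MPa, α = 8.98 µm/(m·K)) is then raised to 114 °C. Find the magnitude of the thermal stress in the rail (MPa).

84.2 MPa

E = 101400 MPa = 101.4 GPa.
ΔT = 92.50 K. Constrained thermal stress σ = E·α·ΔT = 101.4×10³ MPa × 8.98×10⁻⁶ × 92.50 = 84.2 MPa (compressive).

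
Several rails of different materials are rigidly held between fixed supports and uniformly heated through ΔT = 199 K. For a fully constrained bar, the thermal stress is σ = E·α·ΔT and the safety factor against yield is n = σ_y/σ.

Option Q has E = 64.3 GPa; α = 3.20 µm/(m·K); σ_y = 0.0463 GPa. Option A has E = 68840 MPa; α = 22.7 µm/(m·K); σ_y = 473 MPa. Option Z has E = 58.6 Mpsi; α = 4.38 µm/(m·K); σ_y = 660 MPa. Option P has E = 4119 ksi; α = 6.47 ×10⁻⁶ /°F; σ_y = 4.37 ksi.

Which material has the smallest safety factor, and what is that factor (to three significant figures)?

option P, n = 0.458

In consistent units (E in GPa, α in ×10⁻⁶/K, σ_y in MPa):
  option Q: E = 64.30, α = 3.20, σ_y = 46.30 → σ = 40.9 MPa, n = 1.13
  option A: E = 68.84, α = 22.7, σ_y = 473.0 → σ = 311 MPa, n = 1.52
  option Z: E = 404.0, α = 4.38, σ_y = 660.0 → σ = 352 MPa, n = 1.87
  option P: E = 28.40, α = 11.6, σ_y = 30.13 → σ = 65.8 MPa, n = 0.458
The minimum is option P at n = 0.458.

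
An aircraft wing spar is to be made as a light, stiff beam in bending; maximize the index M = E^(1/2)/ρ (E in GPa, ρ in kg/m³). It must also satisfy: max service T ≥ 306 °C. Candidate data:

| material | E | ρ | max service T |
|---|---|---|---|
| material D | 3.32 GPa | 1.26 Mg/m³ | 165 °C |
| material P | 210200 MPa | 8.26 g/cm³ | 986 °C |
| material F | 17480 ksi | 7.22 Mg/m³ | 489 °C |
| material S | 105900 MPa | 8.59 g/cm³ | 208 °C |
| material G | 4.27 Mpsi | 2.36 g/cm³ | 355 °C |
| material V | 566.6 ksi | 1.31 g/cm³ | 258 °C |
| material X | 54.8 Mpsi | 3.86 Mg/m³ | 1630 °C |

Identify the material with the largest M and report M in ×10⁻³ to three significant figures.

Screen on constraints: max service T ≥ 306 °C. Survivors: material P, material F, material G, material X.
In SI units:
  material P: E = 210.2 GPa, ρ = 8260 kg/m³
  material F: E = 120.5 GPa, ρ = 7220 kg/m³
  material G: E = 29.44 GPa, ρ = 2360 kg/m³
  material X: E = 377.8 GPa, ρ = 3860 kg/m³
  material X: M = 5.04×10⁻³
  material G: M = 2.30×10⁻³
  material P: M = 1.76×10⁻³
  material F: M = 1.52×10⁻³
The maximum is for material X.

material X, M = 5.04×10⁻³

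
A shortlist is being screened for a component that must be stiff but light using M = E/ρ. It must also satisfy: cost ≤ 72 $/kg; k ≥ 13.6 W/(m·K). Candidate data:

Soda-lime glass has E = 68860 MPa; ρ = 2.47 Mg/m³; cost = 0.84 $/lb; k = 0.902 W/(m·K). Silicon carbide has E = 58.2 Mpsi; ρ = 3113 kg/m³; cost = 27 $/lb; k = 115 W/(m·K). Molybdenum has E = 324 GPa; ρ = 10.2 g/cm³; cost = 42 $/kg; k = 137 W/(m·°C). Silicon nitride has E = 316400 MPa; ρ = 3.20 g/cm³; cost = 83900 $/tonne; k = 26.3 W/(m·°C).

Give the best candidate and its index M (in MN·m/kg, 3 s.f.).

silicon carbide, M = 129 MN·m/kg

Screen on constraints: cost ≤ 72 $/kg; k ≥ 13.6 W/(m·K). Survivors: silicon carbide, molybdenum.
Normalizing units and computing the index:
  silicon carbide: E = 401.3 GPa, ρ = 3113 kg/m³
  molybdenum: E = 324.0 GPa, ρ = 10200 kg/m³
  silicon carbide: M = 129 MN·m/kg
  molybdenum: M = 31.8 MN·m/kg
Highest index: silicon carbide.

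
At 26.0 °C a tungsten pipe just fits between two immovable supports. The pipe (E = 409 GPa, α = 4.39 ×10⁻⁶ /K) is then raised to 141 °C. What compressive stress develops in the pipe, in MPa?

206 MPa

ΔT = 115.0 K. Constrained thermal stress σ = E·α·ΔT = 409.0×10³ MPa × 4.39×10⁻⁶ × 115.0 = 206 MPa (compressive).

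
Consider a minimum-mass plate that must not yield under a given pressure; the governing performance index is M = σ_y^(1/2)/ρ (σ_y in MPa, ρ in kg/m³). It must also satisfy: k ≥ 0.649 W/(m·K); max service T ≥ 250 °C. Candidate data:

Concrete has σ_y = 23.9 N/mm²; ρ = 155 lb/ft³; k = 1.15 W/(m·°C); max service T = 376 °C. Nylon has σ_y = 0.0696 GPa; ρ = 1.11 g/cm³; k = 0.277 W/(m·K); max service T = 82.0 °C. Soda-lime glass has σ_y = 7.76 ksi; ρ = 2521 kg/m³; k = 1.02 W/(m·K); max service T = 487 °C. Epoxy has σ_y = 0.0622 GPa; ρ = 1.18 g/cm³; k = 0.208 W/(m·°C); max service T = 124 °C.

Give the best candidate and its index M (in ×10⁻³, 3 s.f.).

soda-lime glass, M = 2.90×10⁻³

Screen on constraints: k ≥ 0.649 W/(m·K); max service T ≥ 250 °C. Survivors: concrete, soda-lime glass.
Convert each candidate to consistent units, then evaluate M:
  concrete: σ_y = 23.90 MPa, ρ = 2483 kg/m³
  soda-lime glass: σ_y = 53.50 MPa, ρ = 2521 kg/m³
  soda-lime glass: M = 2.90×10⁻³
  concrete: M = 1.97×10⁻³
Soda-lime glass ranks first.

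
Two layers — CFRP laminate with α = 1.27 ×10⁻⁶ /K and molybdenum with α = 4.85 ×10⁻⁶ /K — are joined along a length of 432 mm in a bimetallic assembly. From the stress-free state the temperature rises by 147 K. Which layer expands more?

α(CFRP laminate) = 1.27×10⁻⁶/K vs α(molybdenum) = 4.85×10⁻⁶/K.
Higher α expands more for the same ΔT: molybdenum.

molybdenum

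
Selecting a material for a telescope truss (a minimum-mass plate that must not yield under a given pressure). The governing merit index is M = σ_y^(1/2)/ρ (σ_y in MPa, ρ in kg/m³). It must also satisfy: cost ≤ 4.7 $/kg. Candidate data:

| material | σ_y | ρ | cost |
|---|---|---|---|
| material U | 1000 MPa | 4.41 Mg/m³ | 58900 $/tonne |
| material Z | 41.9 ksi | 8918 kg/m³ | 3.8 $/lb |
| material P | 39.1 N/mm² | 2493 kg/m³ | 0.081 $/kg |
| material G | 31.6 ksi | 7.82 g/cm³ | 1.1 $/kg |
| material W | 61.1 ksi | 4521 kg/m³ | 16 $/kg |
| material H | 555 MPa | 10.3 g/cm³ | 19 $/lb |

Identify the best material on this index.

Screen on constraints: cost ≤ 4.7 $/kg. Survivors: material P, material G.
Normalizing units and computing the index:
  material P: σ_y = 39.10 MPa, ρ = 2493 kg/m³
  material G: σ_y = 217.9 MPa, ρ = 7820 kg/m³
  material P: M = 2.51×10⁻³
  material G: M = 1.89×10⁻³
Material P has the largest M.

material P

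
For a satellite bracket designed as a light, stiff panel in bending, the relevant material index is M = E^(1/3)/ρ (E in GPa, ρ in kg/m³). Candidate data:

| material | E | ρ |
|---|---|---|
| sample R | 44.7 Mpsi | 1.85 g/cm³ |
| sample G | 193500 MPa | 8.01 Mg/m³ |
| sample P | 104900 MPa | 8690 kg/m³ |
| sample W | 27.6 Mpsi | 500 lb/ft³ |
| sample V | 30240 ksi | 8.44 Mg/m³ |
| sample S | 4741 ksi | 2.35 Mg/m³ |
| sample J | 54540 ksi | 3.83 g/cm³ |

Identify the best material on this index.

sample R

Putting every candidate on a common basis:
  sample R: E = 308.2 GPa, ρ = 1850 kg/m³
  sample G: E = 193.5 GPa, ρ = 8010 kg/m³
  sample P: E = 104.9 GPa, ρ = 8690 kg/m³
  sample W: E = 190.3 GPa, ρ = 8009 kg/m³
  sample V: E = 208.5 GPa, ρ = 8440 kg/m³
  sample S: E = 32.69 GPa, ρ = 2350 kg/m³
  sample J: E = 376.0 GPa, ρ = 3830 kg/m³
  sample R: M = 3.65×10⁻³
  sample J: M = 1.88×10⁻³
  sample S: M = 1.36×10⁻³
  sample G: M = 0.722×10⁻³
  sample W: M = 0.718×10⁻³
  sample V: M = 0.703×10⁻³
  sample P: M = 0.543×10⁻³
Highest index: sample R.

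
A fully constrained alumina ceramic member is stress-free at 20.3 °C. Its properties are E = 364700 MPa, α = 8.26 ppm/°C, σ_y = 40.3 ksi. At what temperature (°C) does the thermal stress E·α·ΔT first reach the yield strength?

113 °C

E = 364700 MPa = 364.7 GPa.
σ_y = 40.3 ksi = 277.9 MPa.
E·α·ΔT = 277.9 MPa ⇒ ΔT = 277.9 / (364.7×10³ × 8.26×10⁻⁶) = 92.24 K.
T = 20.3 + 92.24 = 112.5 °C.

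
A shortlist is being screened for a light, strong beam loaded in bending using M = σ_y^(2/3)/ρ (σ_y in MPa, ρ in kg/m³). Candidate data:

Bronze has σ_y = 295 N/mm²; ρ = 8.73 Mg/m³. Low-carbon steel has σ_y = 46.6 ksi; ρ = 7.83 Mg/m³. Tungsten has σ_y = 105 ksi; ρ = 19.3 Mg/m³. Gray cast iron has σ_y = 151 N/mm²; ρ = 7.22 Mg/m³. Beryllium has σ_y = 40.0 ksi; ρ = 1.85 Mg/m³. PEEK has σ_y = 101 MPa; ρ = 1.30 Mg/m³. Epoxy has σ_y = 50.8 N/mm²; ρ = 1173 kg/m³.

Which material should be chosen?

beryllium

Convert each candidate to consistent units, then evaluate M:
  bronze: σ_y = 295.0 MPa, ρ = 8730 kg/m³
  low-carbon steel: σ_y = 321.3 MPa, ρ = 7830 kg/m³
  tungsten: σ_y = 723.9 MPa, ρ = 19300 kg/m³
  gray cast iron: σ_y = 151.0 MPa, ρ = 7220 kg/m³
  beryllium: σ_y = 275.8 MPa, ρ = 1850 kg/m³
  PEEK: σ_y = 101.0 MPa, ρ = 1300 kg/m³
  epoxy: σ_y = 50.80 MPa, ρ = 1173 kg/m³
  beryllium: M = 22.9×10⁻³
  PEEK: M = 16.7×10⁻³
  epoxy: M = 11.7×10⁻³
  low-carbon steel: M = 5.99×10⁻³
  bronze: M = 5.08×10⁻³
  tungsten: M = 4.18×10⁻³
  gray cast iron: M = 3.93×10⁻³
Beryllium ranks first.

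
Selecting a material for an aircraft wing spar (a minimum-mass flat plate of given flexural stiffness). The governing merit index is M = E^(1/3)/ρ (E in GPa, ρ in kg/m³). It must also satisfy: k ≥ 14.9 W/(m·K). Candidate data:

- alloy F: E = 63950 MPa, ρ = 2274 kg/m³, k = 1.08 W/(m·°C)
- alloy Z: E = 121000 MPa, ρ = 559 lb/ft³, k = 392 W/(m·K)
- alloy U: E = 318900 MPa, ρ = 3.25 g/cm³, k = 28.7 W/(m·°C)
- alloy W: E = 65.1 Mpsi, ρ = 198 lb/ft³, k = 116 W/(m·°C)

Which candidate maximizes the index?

Screen on constraints: k ≥ 14.9 W/(m·K). Survivors: alloy Z, alloy U, alloy W.
Convert each candidate to consistent units, then evaluate M:
  alloy Z: E = 121.0 GPa, ρ = 8954 kg/m³
  alloy U: E = 318.9 GPa, ρ = 3250 kg/m³
  alloy W: E = 448.8 GPa, ρ = 3172 kg/m³
  alloy W: M = 2.41×10⁻³
  alloy U: M = 2.10×10⁻³
  alloy Z: M = 0.552×10⁻³
Alloy W has the largest M.

alloy W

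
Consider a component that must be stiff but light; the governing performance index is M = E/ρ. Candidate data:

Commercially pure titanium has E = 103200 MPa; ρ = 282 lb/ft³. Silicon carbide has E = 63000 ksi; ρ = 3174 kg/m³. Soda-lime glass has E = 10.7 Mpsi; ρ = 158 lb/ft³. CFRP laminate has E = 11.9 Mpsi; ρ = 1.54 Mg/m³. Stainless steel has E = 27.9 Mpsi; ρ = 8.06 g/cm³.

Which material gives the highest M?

Putting every candidate on a common basis:
  commercially pure titanium: E = 103.2 GPa, ρ = 4517 kg/m³
  silicon carbide: E = 434.4 GPa, ρ = 3174 kg/m³
  soda-lime glass: E = 73.77 GPa, ρ = 2531 kg/m³
  CFRP laminate: E = 82.05 GPa, ρ = 1540 kg/m³
  stainless steel: E = 192.4 GPa, ρ = 8060 kg/m³
  silicon carbide: M = 137 MN·m/kg
  CFRP laminate: M = 53.3 MN·m/kg
  soda-lime glass: M = 29.1 MN·m/kg
  stainless steel: M = 23.9 MN·m/kg
  commercially pure titanium: M = 22.8 MN·m/kg
Silicon carbide ranks first.

silicon carbide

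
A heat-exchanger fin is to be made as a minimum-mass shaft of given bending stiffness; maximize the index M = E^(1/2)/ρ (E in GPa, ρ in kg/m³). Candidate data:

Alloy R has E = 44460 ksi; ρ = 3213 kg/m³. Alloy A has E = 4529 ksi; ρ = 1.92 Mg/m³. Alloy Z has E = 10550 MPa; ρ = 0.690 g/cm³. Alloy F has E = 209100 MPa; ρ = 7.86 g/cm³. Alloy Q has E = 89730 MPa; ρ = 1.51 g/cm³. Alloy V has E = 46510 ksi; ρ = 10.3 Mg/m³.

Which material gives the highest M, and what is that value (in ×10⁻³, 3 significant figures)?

After converting to SI:
  alloy R: E = 306.5 GPa, ρ = 3213 kg/m³
  alloy A: E = 31.23 GPa, ρ = 1920 kg/m³
  alloy Z: E = 10.55 GPa, ρ = 690.0 kg/m³
  alloy F: E = 209.1 GPa, ρ = 7860 kg/m³
  alloy Q: E = 89.73 GPa, ρ = 1510 kg/m³
  alloy V: E = 320.7 GPa, ρ = 10300 kg/m³
  alloy Q: M = 6.27×10⁻³
  alloy R: M = 5.45×10⁻³
  alloy Z: M = 4.71×10⁻³
  alloy A: M = 2.91×10⁻³
  alloy F: M = 1.84×10⁻³
  alloy V: M = 1.74×10⁻³
Highest index: alloy Q.

alloy Q, M = 6.27×10⁻³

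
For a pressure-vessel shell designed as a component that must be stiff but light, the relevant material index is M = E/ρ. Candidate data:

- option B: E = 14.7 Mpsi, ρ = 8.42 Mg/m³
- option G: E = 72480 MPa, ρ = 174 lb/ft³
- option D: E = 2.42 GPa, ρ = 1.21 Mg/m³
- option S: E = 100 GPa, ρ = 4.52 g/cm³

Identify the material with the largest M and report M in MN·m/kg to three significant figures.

After converting to SI:
  option B: E = 101.4 GPa, ρ = 8420 kg/m³
  option G: E = 72.48 GPa, ρ = 2787 kg/m³
  option D: E = 2.420 GPa, ρ = 1210 kg/m³
  option S: E = 100.0 GPa, ρ = 4520 kg/m³
  option G: M = 26.0 MN·m/kg
  option S: M = 22.1 MN·m/kg
  option B: M = 12.0 MN·m/kg
  option D: M = 2.00 MN·m/kg
The maximum is for option G.

option G, M = 26.0 MN·m/kg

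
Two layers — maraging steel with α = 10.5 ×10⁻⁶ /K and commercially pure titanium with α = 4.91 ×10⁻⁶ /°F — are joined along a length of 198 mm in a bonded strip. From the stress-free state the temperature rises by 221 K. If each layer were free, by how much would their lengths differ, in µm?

commercially pure titanium: α = 4.91×10⁻⁶/°F × 9/5 = 8.84×10⁻⁶/K.
Δα = |10.5 − 8.84|×10⁻⁶/K = 1.66×10⁻⁶/K.
ΔL_mismatch = Δα·L·ΔT = 1.66×10⁻⁶ × 198.0 mm × 221.0 K = 72.7 µm.

72.7 µm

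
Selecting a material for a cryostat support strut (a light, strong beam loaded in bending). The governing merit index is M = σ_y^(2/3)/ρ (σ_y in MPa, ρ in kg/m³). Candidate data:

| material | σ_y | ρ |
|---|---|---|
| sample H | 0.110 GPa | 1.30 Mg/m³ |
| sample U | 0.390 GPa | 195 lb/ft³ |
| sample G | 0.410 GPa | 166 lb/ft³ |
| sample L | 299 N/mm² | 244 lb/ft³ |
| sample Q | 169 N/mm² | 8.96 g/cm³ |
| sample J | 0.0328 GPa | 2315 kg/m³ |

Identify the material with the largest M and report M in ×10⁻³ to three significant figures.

Normalizing units and computing the index:
  sample H: σ_y = 110.0 MPa, ρ = 1300 kg/m³
  sample U: σ_y = 390.0 MPa, ρ = 3124 kg/m³
  sample G: σ_y = 410.0 MPa, ρ = 2659 kg/m³
  sample L: σ_y = 299.0 MPa, ρ = 3909 kg/m³
  sample Q: σ_y = 169.0 MPa, ρ = 8960 kg/m³
  sample J: σ_y = 32.80 MPa, ρ = 2315 kg/m³
  sample G: M = 20.8×10⁻³
  sample H: M = 17.7×10⁻³
  sample U: M = 17.1×10⁻³
  sample L: M = 11.4×10⁻³
  sample J: M = 4.43×10⁻³
  sample Q: M = 3.41×10⁻³
Sample G has the largest M.

sample G, M = 20.8×10⁻³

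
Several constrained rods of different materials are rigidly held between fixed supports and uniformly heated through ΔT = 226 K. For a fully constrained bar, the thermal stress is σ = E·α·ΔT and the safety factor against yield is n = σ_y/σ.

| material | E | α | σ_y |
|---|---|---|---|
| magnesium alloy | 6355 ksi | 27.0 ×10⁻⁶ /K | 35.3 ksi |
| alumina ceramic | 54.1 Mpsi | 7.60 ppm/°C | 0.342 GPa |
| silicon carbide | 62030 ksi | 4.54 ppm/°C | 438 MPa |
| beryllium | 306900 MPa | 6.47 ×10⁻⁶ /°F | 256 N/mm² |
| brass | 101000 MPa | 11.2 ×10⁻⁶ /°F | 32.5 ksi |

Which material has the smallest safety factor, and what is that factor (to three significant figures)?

beryllium, n = 0.317

Per material, after unit conversion:
  magnesium alloy: E = 43.82, α = 27.0, σ_y = 243.4 → σ = 267 MPa, n = 0.910
  alumina ceramic: E = 373.0, α = 7.60, σ_y = 342.0 → σ = 641 MPa, n = 0.534
  silicon carbide: E = 427.7, α = 4.54, σ_y = 438.0 → σ = 439 MPa, n = 0.998
  beryllium: E = 306.9, α = 11.6, σ_y = 256.0 → σ = 808 MPa, n = 0.317
  brass: E = 101.0, α = 20.2, σ_y = 224.1 → σ = 460 MPa, n = 0.487
Beryllium has the lowest safety factor, n = 0.317.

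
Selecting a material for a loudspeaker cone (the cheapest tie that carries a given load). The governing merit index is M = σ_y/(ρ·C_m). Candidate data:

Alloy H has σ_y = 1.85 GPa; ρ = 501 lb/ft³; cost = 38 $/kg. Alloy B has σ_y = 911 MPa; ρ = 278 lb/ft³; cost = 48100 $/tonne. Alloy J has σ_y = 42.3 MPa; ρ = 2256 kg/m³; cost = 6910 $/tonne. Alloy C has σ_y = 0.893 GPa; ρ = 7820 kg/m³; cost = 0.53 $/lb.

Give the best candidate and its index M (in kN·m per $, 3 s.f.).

Putting every candidate on a common basis:
  alloy H: σ_y = 1850 MPa, ρ = 8025 kg/m³, cost = 38.00 $/kg
  alloy B: σ_y = 911.0 MPa, ρ = 4453 kg/m³, cost = 48.10 $/kg
  alloy J: σ_y = 42.30 MPa, ρ = 2256 kg/m³, cost = 6.910 $/kg
  alloy C: σ_y = 893.0 MPa, ρ = 7820 kg/m³, cost = 1.168 $/kg
  alloy C: M = 97.7 kN·m per $
  alloy H: M = 6.07 kN·m per $
  alloy B: M = 4.25 kN·m per $
  alloy J: M = 2.71 kN·m per $
Alloy C has the largest M.

alloy C, M = 97.7 kN·m per $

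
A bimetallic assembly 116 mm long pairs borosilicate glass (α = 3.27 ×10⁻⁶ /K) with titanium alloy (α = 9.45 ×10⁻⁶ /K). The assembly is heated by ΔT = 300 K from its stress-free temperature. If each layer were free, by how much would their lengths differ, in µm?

215 µm

Δα = |3.27 − 9.45|×10⁻⁶/K = 6.18×10⁻⁶/K.
ΔL_mismatch = Δα·L·ΔT = 6.18×10⁻⁶ × 116.0 mm × 300.0 K = 215 µm.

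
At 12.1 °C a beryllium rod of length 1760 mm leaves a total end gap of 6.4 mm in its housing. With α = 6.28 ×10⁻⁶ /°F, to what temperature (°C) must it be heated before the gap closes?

334 °C

α = 6.28×10⁻⁶/°F × 9/5 = 11.3×10⁻⁶/K.
α·L₀·ΔT = 6.4 mm ⇒ ΔT = 6.4 / (11.3×10⁻⁶ × 1760.0) = 321.7 K.
T = 12.1 + 321.7 = 333.8 °C.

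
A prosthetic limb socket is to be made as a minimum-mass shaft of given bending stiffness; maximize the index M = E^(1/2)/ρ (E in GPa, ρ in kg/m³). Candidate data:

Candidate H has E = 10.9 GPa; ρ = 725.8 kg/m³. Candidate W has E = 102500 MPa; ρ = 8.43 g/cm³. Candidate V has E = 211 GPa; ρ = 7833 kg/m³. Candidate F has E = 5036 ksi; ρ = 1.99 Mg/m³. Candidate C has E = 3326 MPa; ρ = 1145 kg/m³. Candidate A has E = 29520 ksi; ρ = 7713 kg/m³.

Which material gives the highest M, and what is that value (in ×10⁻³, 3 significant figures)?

candidate H, M = 4.55×10⁻³

Normalizing units and computing the index:
  candidate H: E = 10.90 GPa, ρ = 725.8 kg/m³
  candidate W: E = 102.5 GPa, ρ = 8430 kg/m³
  candidate V: E = 211.0 GPa, ρ = 7833 kg/m³
  candidate F: E = 34.72 GPa, ρ = 1990 kg/m³
  candidate C: E = 3.326 GPa, ρ = 1145 kg/m³
  candidate A: E = 203.5 GPa, ρ = 7713 kg/m³
  candidate H: M = 4.55×10⁻³
  candidate F: M = 2.96×10⁻³
  candidate V: M = 1.85×10⁻³
  candidate A: M = 1.85×10⁻³
  candidate C: M = 1.59×10⁻³
  candidate W: M = 1.20×10⁻³
The maximum is for candidate H.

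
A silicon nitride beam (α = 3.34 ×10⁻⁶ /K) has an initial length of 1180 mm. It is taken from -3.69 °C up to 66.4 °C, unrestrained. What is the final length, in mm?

ΔT = 66.4 − (-3.69) = 70.09 K.
ΔL = α·L₀·ΔT = 3.34×10⁻⁶ × 1180 mm × 70.09 K = 0.276 mm.
L = L₀ + ΔL = 1180 + 0.276 = 1180.3 mm.

1180.3 mm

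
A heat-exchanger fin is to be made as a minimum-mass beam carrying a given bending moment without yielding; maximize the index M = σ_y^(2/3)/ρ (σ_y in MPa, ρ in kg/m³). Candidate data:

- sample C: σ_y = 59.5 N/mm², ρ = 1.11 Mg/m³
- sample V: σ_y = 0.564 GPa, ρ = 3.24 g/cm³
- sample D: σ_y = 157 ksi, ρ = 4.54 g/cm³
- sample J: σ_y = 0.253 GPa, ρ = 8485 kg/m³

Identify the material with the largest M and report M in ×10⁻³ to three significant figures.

Normalizing units and computing the index:
  sample C: σ_y = 59.50 MPa, ρ = 1110 kg/m³
  sample V: σ_y = 564.0 MPa, ρ = 3240 kg/m³
  sample D: σ_y = 1082 MPa, ρ = 4540 kg/m³
  sample J: σ_y = 253.0 MPa, ρ = 8485 kg/m³
  sample D: M = 23.2×10⁻³
  sample V: M = 21.1×10⁻³
  sample C: M = 13.7×10⁻³
  sample J: M = 4.71×10⁻³
Sample D has the largest M.

sample D, M = 23.2×10⁻³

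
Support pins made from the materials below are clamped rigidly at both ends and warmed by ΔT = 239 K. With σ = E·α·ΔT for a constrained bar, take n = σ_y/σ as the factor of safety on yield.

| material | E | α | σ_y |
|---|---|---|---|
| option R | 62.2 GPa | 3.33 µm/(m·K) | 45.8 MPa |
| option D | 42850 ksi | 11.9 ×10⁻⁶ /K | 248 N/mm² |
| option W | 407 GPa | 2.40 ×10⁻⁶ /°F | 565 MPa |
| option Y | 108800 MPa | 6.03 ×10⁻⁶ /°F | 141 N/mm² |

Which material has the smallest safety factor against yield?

option D

With everything in SI (GPa, ×10⁻⁶/K, MPa):
  option R: E = 62.20, α = 3.33, σ_y = 45.80 → σ = 49.5 MPa, n = 0.925
  option D: E = 295.4, α = 11.9, σ_y = 248.0 → σ = 840 MPa, n = 0.295
  option W: E = 407.0, α = 4.32, σ_y = 565.0 → σ = 420 MPa, n = 1.34
  option Y: E = 108.8, α = 10.9, σ_y = 141.0 → σ = 282 MPa, n = 0.500
Smallest n: option D with n = 0.295.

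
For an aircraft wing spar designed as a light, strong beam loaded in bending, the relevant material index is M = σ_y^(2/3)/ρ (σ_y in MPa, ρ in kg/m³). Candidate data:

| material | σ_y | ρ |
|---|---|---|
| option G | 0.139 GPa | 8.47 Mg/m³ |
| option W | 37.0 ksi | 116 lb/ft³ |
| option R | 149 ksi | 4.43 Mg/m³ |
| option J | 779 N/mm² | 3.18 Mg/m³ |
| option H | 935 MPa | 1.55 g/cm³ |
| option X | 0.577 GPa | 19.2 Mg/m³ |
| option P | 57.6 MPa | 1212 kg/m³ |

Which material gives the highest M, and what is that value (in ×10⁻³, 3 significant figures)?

option H, M = 61.7×10⁻³

Putting every candidate on a common basis:
  option G: σ_y = 139.0 MPa, ρ = 8470 kg/m³
  option W: σ_y = 255.1 MPa, ρ = 1858 kg/m³
  option R: σ_y = 1027 MPa, ρ = 4430 kg/m³
  option J: σ_y = 779.0 MPa, ρ = 3180 kg/m³
  option H: σ_y = 935.0 MPa, ρ = 1550 kg/m³
  option X: σ_y = 577.0 MPa, ρ = 19200 kg/m³
  option P: σ_y = 57.60 MPa, ρ = 1212 kg/m³
  option H: M = 61.7×10⁻³
  option J: M = 26.6×10⁻³
  option R: M = 23.0×10⁻³
  option W: M = 21.6×10⁻³
  option P: M = 12.3×10⁻³
  option X: M = 3.61×10⁻³
  option G: M = 3.17×10⁻³
Option H has the largest M.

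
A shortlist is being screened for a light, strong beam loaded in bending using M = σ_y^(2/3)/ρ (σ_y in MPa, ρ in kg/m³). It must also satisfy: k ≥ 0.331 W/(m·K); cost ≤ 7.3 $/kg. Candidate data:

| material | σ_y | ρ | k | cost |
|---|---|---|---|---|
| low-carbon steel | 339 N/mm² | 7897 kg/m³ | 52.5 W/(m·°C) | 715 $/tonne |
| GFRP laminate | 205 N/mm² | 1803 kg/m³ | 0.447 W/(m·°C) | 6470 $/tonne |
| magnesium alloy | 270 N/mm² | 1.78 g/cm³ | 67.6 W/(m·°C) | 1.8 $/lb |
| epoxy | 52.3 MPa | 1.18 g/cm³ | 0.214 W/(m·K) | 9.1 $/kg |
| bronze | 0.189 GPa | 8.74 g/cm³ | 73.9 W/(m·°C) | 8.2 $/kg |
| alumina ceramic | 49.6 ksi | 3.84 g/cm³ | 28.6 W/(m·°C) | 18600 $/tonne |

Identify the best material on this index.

magnesium alloy

Screen on constraints: k ≥ 0.331 W/(m·K); cost ≤ 7.3 $/kg. Survivors: low-carbon steel, GFRP laminate, magnesium alloy.
Convert each candidate to consistent units, then evaluate M:
  low-carbon steel: σ_y = 339.0 MPa, ρ = 7897 kg/m³
  GFRP laminate: σ_y = 205.0 MPa, ρ = 1803 kg/m³
  magnesium alloy: σ_y = 270.0 MPa, ρ = 1780 kg/m³
  magnesium alloy: M = 23.5×10⁻³
  GFRP laminate: M = 19.3×10⁻³
  low-carbon steel: M = 6.16×10⁻³
Highest index: magnesium alloy.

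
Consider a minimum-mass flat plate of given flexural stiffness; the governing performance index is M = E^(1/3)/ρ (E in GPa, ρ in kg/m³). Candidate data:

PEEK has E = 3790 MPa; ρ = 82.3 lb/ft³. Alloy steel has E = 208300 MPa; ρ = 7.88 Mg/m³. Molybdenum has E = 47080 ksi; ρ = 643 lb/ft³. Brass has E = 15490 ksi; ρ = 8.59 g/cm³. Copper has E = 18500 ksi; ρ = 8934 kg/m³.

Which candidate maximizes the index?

PEEK

After converting to SI:
  PEEK: E = 3.790 GPa, ρ = 1318 kg/m³
  alloy steel: E = 208.3 GPa, ρ = 7880 kg/m³
  molybdenum: E = 324.6 GPa, ρ = 10300 kg/m³
  brass: E = 106.8 GPa, ρ = 8590 kg/m³
  copper: E = 127.6 GPa, ρ = 8934 kg/m³
  PEEK: M = 1.18×10⁻³
  alloy steel: M = 0.752×10⁻³
  molybdenum: M = 0.667×10⁻³
  copper: M = 0.563×10⁻³
  brass: M = 0.552×10⁻³
PEEK ranks first.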